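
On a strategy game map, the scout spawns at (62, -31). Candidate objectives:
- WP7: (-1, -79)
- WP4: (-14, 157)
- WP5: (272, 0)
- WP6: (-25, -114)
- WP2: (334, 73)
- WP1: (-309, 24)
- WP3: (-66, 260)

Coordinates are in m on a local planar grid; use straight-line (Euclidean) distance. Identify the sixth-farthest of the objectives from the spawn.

Distances from the spawn ((62, -31)):
WP1: 375.1 m
WP3: 317.9 m
WP2: 291.2 m
WP5: 212.3 m
WP4: 202.8 m
WP6: 120.2 m
WP7: 79.2 m
The sixth-farthest is WP6 at 120.2 m.

WP6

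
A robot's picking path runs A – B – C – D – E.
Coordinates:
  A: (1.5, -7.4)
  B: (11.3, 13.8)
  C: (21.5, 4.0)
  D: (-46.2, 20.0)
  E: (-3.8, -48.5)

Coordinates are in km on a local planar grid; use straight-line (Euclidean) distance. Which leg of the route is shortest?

B–C

Leg distances:
A→B: 23.4 km
B→C: 14.1 km
C→D: 69.6 km
D→E: 80.6 km
The shortest leg is B–C at 14.1 km.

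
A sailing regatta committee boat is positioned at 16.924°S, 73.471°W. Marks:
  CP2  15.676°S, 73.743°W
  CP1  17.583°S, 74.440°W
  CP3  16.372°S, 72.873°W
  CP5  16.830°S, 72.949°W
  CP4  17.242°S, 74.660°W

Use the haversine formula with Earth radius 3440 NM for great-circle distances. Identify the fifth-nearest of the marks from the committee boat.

Distance to each, sorted:
CP5: 30.5 NM
CP3: 47.8 NM
CP1: 68.2 NM
CP4: 70.9 NM
CP2: 76.6 NM
The fifth-nearest is CP2 at 76.6 NM.

CP2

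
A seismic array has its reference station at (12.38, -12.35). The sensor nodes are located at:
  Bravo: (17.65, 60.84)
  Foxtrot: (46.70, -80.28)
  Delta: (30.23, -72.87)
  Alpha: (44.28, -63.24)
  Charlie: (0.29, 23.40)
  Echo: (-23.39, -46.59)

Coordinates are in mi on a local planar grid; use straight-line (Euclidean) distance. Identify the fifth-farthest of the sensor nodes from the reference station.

Distances from the reference station ((12.38, -12.35)):
Foxtrot: 76.1 mi
Bravo: 73.4 mi
Delta: 63.1 mi
Alpha: 60.1 mi
Echo: 49.5 mi
Charlie: 37.7 mi
The fifth-farthest is Echo at 49.5 mi.

Echo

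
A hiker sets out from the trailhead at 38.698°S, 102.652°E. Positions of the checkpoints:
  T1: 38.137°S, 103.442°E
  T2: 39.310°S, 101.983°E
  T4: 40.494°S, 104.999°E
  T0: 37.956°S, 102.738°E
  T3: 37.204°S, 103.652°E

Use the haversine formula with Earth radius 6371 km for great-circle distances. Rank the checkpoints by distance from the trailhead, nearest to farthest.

T0, T2, T1, T3, T4

Distance from the trailhead at 38.698°S, 102.652°E to each:
T0 37.956°S, 102.738°E: 82.8 km
T2 39.310°S, 101.983°E: 89.3 km
T1 38.137°S, 103.442°E: 92.9 km
T3 37.204°S, 103.652°E: 187.8 km
T4 40.494°S, 104.999°E: 283.4 km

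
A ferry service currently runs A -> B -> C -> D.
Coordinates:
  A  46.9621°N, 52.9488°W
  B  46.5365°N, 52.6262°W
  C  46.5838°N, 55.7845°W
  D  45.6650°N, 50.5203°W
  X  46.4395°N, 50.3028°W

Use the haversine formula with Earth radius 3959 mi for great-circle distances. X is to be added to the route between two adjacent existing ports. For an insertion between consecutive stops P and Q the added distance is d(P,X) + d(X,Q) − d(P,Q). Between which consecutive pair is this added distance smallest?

Added distance for inserting X between each consecutive pair:
A–B: 208.1 mi
B–C: 221.5 mi
C–D: 55.4 mi
Smallest added distance is 55.4 mi, inserting between C and D.

between C and D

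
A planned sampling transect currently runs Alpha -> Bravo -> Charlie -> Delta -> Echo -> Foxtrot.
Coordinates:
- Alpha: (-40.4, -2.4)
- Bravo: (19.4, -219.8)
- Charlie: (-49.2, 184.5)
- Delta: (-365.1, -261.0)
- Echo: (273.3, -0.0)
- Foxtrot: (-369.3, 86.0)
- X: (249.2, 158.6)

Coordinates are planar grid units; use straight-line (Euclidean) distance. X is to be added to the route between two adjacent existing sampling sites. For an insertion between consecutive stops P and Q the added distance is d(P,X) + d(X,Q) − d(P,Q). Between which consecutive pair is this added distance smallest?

between Echo and Foxtrot

Added distance for inserting X between each consecutive pair:
Alpha–Bravo: 548.6
Bravo–Charlie: 332.2
Charlie–Delta: 497.3
Delta–Echo: 214.7
Echo–Foxtrot: 134.8
Smallest added distance is 134.8, inserting between Echo and Foxtrot.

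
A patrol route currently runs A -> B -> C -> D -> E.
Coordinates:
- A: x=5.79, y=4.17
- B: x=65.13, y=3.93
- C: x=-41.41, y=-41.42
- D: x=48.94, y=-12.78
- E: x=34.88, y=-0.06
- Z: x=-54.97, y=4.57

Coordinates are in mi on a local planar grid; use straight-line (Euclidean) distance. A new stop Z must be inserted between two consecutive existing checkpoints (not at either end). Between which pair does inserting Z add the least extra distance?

Added distance for inserting Z between each consecutive pair:
A–B: 121.5 mi
B–C: 52.3 mi
C–D: 58.5 mi
D–E: 176.4 mi
Smallest added distance is 52.3 mi, inserting between B and C.

between B and C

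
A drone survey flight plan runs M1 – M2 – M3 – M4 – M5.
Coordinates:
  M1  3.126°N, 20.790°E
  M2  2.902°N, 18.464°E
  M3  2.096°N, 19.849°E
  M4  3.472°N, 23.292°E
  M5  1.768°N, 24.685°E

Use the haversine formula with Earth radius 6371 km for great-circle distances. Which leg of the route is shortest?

M2–M3

Leg distances:
M1→M2: 259.5 km
M2→M3: 178.1 km
M3→M4: 411.9 km
M4→M5: 244.6 km
The shortest leg is M2–M3 at 178.1 km.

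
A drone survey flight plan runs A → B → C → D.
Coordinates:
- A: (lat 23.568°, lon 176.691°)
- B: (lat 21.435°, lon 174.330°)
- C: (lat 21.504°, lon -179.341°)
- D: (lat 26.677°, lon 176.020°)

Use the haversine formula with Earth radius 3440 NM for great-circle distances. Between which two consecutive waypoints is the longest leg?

C–D

Leg distances:
A→B: 183.2 NM
B→C: 353.6 NM
C→D: 401.3 NM
The longest leg is C–D at 401.3 NM.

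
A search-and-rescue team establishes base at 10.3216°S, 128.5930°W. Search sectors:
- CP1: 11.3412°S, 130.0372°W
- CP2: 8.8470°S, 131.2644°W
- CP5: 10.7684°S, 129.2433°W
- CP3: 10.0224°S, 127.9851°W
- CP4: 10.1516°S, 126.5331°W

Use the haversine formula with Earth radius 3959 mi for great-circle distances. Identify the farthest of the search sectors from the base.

Distances from the base (10.3216°S, 128.5930°W):
CP2: 208.6 mi
CP4: 140.6 mi
CP1: 120.7 mi
CP5: 53.9 mi
CP3: 46.2 mi
The farthest is CP2 at 208.6 mi.

CP2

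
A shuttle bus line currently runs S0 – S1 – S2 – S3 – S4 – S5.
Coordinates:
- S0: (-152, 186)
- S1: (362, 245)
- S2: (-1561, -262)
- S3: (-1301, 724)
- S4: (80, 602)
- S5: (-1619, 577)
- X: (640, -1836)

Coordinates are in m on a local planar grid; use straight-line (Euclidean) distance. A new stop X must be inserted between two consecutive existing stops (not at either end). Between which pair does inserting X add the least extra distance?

Added distance for inserting X between each consecutive pair:
S0–S1: 3753.7 m
S1–S2: 2816.7 m
S2–S3: 4898.8 m
S3–S4: 4327.8 m
S4–S5: 4107.7 m
Smallest added distance is 2816.7 m, inserting between S1 and S2.

between S1 and S2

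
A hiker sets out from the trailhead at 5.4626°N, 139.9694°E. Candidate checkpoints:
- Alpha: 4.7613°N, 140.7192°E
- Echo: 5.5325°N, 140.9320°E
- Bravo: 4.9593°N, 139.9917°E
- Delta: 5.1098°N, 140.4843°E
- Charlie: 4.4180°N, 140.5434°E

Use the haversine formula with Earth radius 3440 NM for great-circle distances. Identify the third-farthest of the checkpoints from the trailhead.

Echo

Distance to each, sorted:
Charlie: 71.5 NM
Alpha: 61.5 NM
Echo: 57.7 NM
Delta: 37.4 NM
Bravo: 30.2 NM
The third-farthest is Echo at 57.7 NM.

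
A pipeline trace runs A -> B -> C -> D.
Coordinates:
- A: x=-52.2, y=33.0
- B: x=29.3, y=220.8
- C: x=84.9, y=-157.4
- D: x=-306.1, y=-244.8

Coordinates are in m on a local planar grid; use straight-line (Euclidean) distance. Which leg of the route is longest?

C–D

Leg distances:
A→B: 204.7 m
B→C: 382.3 m
C→D: 400.6 m
The longest leg is C–D at 400.6 m.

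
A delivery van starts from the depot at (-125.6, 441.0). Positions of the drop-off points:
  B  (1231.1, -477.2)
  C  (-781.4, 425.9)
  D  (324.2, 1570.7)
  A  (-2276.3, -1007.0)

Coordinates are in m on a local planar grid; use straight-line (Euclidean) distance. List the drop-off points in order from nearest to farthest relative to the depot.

C, D, B, A

Computing each straight-line distance from (-125.6, 441.0):
C (-781.4, 425.9): 656.0 m
D (324.2, 1570.7): 1216.0 m
B (1231.1, -477.2): 1638.2 m
A (-2276.3, -1007.0): 2592.7 m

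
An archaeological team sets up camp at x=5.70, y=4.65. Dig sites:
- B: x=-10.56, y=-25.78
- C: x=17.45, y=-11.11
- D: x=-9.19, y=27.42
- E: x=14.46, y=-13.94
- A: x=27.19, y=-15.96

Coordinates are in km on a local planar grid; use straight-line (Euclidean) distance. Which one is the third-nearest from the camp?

Distances from the camp (x=5.70, y=4.65):
C: 19.7 km
E: 20.6 km
D: 27.2 km
A: 29.8 km
B: 34.5 km
The third-nearest is D at 27.2 km.

D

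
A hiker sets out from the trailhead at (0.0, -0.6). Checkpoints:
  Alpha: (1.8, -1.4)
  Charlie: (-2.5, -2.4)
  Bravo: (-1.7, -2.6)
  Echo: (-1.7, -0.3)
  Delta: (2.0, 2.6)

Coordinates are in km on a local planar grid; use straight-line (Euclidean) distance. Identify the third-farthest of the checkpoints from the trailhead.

Distance to each, sorted:
Delta: 3.8 km
Charlie: 3.1 km
Bravo: 2.6 km
Alpha: 2.0 km
Echo: 1.7 km
The third-farthest is Bravo at 2.6 km.

Bravo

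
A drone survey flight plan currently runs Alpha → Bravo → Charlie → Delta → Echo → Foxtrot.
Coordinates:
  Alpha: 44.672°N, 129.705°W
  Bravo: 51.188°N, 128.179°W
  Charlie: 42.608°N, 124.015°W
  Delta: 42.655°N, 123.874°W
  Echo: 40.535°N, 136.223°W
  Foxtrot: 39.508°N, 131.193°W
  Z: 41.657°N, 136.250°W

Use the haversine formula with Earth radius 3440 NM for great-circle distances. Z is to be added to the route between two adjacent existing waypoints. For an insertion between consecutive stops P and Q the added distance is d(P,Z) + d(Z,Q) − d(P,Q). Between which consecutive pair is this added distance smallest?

Added distance for inserting Z between each consecutive pair:
Alpha–Bravo: 604.5 NM
Bravo–Charlie: 666.4 NM
Charlie–Delta: 1094.0 NM
Delta–Echo: 52.6 NM
Echo–Foxtrot: 92.2 NM
Smallest added distance is 52.6 NM, inserting between Delta and Echo.

between Delta and Echo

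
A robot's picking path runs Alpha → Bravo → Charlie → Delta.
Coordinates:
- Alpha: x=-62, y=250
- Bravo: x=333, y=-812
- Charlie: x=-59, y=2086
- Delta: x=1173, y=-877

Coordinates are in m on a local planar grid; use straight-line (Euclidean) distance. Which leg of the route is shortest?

Alpha–Bravo

Leg distances:
Alpha→Bravo: 1133.1 m
Bravo→Charlie: 2924.4 m
Charlie→Delta: 3208.9 m
The shortest leg is Alpha–Bravo at 1133.1 m.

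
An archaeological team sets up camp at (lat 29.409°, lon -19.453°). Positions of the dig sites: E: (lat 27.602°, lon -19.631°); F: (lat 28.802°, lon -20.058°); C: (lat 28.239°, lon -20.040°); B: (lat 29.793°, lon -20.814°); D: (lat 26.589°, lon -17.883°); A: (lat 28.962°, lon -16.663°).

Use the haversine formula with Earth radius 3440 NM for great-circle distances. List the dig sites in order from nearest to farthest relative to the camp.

F, B, C, E, A, D

Distance from the camp at (lat 29.409°, lon -19.453°) to each:
F (lat 28.802°, lon -20.058°): 48.3 NM
B (lat 29.793°, lon -20.814°): 74.7 NM
C (lat 28.239°, lon -20.040°): 76.7 NM
E (lat 27.602°, lon -19.631°): 108.9 NM
A (lat 28.962°, lon -16.663°): 148.7 NM
D (lat 26.589°, lon -17.883°): 188.7 NM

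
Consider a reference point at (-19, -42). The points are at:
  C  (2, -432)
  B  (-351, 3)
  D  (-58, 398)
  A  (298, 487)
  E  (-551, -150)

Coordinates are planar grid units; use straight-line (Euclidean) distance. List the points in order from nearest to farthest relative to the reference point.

Distances from the reference point:
B (-351, 3): 335.0
C (2, -432): 390.6
D (-58, 398): 441.7
E (-551, -150): 542.9
A (298, 487): 616.7

B, C, D, E, A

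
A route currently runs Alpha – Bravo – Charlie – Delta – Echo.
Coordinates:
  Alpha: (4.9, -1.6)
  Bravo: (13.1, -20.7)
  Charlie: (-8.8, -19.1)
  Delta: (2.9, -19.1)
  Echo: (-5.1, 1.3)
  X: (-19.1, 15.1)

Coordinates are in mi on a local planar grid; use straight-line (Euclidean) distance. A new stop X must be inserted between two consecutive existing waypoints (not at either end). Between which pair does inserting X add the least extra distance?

between Delta and Echo

Added distance for inserting X between each consecutive pair:
Alpha–Bravo: 56.6 mi
Bravo–Charlie: 61.9 mi
Charlie–Delta: 64.7 mi
Delta–Echo: 38.4 mi
Smallest added distance is 38.4 mi, inserting between Delta and Echo.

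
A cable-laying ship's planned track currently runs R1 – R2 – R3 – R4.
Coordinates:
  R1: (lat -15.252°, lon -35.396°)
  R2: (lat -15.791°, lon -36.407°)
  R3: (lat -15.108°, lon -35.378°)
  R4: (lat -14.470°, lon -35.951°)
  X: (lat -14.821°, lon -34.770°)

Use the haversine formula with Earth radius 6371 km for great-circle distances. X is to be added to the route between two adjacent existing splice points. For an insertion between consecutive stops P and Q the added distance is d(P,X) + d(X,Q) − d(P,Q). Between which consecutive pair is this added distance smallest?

Added distance for inserting X between each consecutive pair:
R1–R2: 164.8 km
R2–R3: 144.8 km
R3–R4: 111.7 km
Smallest added distance is 111.7 km, inserting between R3 and R4.

between R3 and R4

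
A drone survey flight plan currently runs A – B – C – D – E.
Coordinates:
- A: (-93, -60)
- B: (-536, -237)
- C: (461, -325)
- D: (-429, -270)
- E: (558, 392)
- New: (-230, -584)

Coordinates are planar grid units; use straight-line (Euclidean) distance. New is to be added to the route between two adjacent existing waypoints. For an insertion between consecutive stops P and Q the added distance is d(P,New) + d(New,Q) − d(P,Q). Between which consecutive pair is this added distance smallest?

Added distance for inserting New between each consecutive pair:
A–B: 527.2
B–C: 199.7
C–D: 218.0
D–E: 437.7
Smallest added distance is 199.7, inserting between B and C.

between B and C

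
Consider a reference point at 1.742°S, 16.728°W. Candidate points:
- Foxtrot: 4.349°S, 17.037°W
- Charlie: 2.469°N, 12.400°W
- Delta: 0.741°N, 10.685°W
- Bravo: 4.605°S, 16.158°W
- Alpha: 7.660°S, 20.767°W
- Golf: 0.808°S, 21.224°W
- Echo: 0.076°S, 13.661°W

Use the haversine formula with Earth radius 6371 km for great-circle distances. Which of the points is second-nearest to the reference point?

Bravo

Distance to each, sorted:
Foxtrot: 291.9 km
Bravo: 324.6 km
Echo: 388.1 km
Golf: 510.5 km
Charlie: 671.4 km
Delta: 726.4 km
Alpha: 795.7 km
The second-nearest is Bravo at 324.6 km.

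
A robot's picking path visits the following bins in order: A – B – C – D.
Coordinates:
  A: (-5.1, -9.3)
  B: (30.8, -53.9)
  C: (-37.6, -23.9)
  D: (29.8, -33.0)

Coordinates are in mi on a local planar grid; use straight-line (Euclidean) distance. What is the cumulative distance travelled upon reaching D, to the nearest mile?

Leg distances:
A→B: 57.3 mi  (cumulative 57.3 mi)
B→C: 74.7 mi  (cumulative 131.9 mi)
C→D: 68.0 mi  (cumulative 200.0 mi)
Cumulative distance at D ≈ 200 mi.

200 mi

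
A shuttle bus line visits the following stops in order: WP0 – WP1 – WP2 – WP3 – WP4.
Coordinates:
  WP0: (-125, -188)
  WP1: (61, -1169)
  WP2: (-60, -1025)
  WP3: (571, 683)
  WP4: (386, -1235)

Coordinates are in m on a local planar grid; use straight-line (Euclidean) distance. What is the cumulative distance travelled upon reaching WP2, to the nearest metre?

Leg distances:
WP0→WP1: 998.5 m  (cumulative 998.5 m)
WP1→WP2: 188.1 m  (cumulative 1186.6 m)
Cumulative distance at WP2 ≈ 1187 m.

1187 m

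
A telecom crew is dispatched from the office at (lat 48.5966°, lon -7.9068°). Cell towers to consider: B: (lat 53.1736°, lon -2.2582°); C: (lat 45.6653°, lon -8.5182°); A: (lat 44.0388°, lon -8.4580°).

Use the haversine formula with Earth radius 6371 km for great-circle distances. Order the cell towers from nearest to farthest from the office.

C, A, B

Distance from the office at (lat 48.5966°, lon -7.9068°) to each:
C (lat 45.6653°, lon -8.5182°): 329.2 km
A (lat 44.0388°, lon -8.4580°): 508.6 km
B (lat 53.1736°, lon -2.2582°): 644.6 km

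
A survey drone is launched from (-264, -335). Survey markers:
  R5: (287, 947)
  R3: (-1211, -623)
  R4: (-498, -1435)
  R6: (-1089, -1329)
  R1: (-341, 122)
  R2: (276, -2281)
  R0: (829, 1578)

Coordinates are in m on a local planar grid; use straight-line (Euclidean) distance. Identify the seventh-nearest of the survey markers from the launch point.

Distances from the launch point ((-264, -335)):
R1: 463.4 m
R3: 989.8 m
R4: 1124.6 m
R6: 1291.8 m
R5: 1395.4 m
R2: 2019.5 m
R0: 2203.2 m
The seventh-nearest is R0 at 2203.2 m.

R0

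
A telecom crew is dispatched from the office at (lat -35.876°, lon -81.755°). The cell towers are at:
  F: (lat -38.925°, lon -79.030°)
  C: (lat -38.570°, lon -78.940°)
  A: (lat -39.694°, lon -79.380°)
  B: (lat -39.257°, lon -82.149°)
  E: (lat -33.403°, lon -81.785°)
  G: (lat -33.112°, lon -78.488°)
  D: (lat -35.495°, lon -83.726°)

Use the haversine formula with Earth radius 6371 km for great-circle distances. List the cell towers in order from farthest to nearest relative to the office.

A, G, F, C, B, E, D

Computing each great-circle distance from (lat -35.876°, lon -81.755°):
A (lat -39.694°, lon -79.380°): 473.0 km
G (lat -33.112°, lon -78.488°): 429.0 km
F (lat -38.925°, lon -79.030°): 415.7 km
C (lat -38.570°, lon -78.940°): 389.6 km
B (lat -39.257°, lon -82.149°): 377.5 km
E (lat -33.403°, lon -81.785°): 275.0 km
D (lat -35.495°, lon -83.726°): 183.0 km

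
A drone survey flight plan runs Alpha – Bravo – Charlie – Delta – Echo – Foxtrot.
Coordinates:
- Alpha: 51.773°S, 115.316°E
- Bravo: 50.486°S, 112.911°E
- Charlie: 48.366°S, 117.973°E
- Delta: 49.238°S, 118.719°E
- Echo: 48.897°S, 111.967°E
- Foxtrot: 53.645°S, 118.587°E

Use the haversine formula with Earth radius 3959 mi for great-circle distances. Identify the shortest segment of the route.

Leg distances:
Alpha→Bravo: 137.0 mi
Bravo→Charlie: 270.5 mi
Charlie→Delta: 69.2 mi
Delta→Echo: 306.5 mi
Echo→Foxtrot: 435.0 mi
The shortest leg is Charlie–Delta at 69.2 mi.

Charlie–Delta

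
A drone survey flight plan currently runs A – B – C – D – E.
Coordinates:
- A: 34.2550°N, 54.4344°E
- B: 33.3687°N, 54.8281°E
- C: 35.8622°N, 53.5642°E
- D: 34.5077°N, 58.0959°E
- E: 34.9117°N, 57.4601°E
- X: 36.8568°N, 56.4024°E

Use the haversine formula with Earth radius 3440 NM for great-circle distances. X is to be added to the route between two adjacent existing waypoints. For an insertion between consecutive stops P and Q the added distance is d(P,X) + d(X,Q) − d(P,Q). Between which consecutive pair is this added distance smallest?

Added distance for inserting X between each consecutive pair:
A–B: 349.9 NM
B–C: 210.7 NM
C–D: 76.3 NM
D–E: 251.4 NM
Smallest added distance is 76.3 NM, inserting between C and D.

between C and D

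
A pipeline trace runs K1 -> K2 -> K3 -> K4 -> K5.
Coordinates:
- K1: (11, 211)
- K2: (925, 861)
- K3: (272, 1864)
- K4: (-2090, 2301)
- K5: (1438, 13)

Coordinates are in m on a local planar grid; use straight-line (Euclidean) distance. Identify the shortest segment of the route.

K1–K2

Leg distances:
K1→K2: 1121.6 m
K2→K3: 1196.8 m
K3→K4: 2402.1 m
K4→K5: 4205.0 m
The shortest leg is K1–K2 at 1121.6 m.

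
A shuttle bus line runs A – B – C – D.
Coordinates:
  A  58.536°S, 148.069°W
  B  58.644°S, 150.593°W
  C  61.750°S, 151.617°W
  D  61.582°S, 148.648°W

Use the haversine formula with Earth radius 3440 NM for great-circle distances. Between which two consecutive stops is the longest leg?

Leg distances:
A→B: 79.2 NM
B→C: 189.0 NM
C→D: 85.2 NM
The longest leg is B–C at 189.0 NM.

B–C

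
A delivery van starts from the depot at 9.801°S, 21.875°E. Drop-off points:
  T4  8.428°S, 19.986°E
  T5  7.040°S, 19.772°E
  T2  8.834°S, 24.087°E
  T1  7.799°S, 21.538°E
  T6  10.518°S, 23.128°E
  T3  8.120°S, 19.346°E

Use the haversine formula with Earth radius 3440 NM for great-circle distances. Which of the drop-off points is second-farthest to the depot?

T3

Distance to each, sorted:
T5: 207.5 NM
T3: 180.8 NM
T2: 143.3 NM
T4: 139.0 NM
T1: 121.9 NM
T6: 85.7 NM
The second-farthest is T3 at 180.8 NM.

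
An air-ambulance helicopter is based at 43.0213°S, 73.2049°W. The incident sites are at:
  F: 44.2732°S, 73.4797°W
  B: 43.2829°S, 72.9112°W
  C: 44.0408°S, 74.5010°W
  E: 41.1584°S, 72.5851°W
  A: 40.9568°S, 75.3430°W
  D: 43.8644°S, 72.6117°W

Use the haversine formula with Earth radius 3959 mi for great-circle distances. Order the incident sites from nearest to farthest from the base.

B, D, F, C, E, A

Computing each great-circle distance from 43.0213°S, 73.2049°W:
B 43.2829°S, 72.9112°W: 23.4 mi
D 43.8644°S, 72.6117°W: 65.4 mi
F 44.2732°S, 73.4797°W: 87.6 mi
C 44.0408°S, 74.5010°W: 95.8 mi
E 41.1584°S, 72.5851°W: 132.6 mi
A 40.9568°S, 75.3430°W: 180.0 mi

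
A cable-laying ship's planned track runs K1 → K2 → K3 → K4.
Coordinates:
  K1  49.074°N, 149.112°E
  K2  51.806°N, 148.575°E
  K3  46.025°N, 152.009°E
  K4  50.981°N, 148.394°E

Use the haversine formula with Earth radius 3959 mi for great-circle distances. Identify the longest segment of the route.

K2–K3

Leg distances:
K1→K2: 190.2 mi
K2→K3: 428.7 mi
K3→K4: 380.2 mi
The longest leg is K2–K3 at 428.7 mi.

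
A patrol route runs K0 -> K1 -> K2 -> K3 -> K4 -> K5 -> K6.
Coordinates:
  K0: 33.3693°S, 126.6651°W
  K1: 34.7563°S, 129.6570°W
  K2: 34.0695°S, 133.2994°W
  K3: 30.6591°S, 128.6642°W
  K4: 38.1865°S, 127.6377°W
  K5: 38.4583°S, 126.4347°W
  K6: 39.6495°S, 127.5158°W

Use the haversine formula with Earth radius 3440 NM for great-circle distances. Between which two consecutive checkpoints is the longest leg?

K3–K4

Leg distances:
K0→K1: 170.5 NM
K1→K2: 185.1 NM
K2→K3: 311.7 NM
K3→K4: 454.8 NM
K4→K5: 59.0 NM
K5→K6: 87.5 NM
The longest leg is K3–K4 at 454.8 NM.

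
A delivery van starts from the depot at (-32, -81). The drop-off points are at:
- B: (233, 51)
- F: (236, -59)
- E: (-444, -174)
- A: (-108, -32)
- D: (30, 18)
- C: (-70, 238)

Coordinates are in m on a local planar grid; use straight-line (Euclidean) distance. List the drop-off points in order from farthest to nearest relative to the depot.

Computing each straight-line distance from (-32, -81):
E (-444, -174): 422.4 m
C (-70, 238): 321.3 m
B (233, 51): 296.1 m
F (236, -59): 268.9 m
D (30, 18): 116.8 m
A (-108, -32): 90.4 m

E, C, B, F, D, A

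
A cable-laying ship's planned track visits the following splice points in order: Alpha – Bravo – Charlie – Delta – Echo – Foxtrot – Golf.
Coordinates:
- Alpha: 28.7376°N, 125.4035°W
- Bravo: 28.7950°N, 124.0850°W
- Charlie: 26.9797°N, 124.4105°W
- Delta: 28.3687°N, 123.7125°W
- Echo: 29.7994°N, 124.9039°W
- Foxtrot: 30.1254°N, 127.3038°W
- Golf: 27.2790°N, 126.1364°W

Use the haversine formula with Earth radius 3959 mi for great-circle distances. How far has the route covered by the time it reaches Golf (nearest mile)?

789 mi

Leg distances:
Alpha→Bravo: 80.0 mi  (cumulative 80.0 mi)
Bravo→Charlie: 127.0 mi  (cumulative 207.0 mi)
Charlie→Delta: 105.1 mi  (cumulative 312.0 mi)
Delta→Echo: 122.3 mi  (cumulative 434.3 mi)
Echo→Foxtrot: 145.4 mi  (cumulative 579.7 mi)
Foxtrot→Golf: 209.0 mi  (cumulative 788.7 mi)
Cumulative distance at Golf ≈ 789 mi.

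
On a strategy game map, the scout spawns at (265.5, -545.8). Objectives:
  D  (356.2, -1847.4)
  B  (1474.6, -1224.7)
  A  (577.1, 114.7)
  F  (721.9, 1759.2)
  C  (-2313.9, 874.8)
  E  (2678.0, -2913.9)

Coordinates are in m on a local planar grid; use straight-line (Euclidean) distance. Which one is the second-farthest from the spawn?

C

Distance to each, sorted:
E: 3380.5 m
C: 2944.7 m
F: 2349.8 m
B: 1386.7 m
D: 1304.8 m
A: 730.3 m
The second-farthest is C at 2944.7 m.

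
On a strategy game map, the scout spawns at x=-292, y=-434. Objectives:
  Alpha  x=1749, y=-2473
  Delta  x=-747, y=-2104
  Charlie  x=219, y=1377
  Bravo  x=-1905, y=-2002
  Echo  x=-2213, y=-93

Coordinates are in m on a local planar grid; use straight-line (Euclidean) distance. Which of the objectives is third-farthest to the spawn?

Echo

Distance to each, sorted:
Alpha: 2885.0 m
Bravo: 2249.5 m
Echo: 1951.0 m
Charlie: 1881.7 m
Delta: 1730.9 m
The third-farthest is Echo at 1951.0 m.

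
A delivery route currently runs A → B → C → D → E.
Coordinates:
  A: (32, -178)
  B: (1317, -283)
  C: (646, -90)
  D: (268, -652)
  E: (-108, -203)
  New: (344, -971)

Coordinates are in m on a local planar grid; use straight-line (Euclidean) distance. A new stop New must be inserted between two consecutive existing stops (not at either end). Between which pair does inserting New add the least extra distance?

Added distance for inserting New between each consecutive pair:
A–B: 754.6 m
B–C: 1424.8 m
C–D: 582.0 m
D–E: 633.4 m
Smallest added distance is 582.0 m, inserting between C and D.

between C and D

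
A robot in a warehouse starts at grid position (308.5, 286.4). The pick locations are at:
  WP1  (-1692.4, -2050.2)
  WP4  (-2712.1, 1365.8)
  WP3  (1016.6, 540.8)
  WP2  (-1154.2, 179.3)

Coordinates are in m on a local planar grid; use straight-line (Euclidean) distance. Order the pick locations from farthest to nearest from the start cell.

WP4, WP1, WP2, WP3

Distances from the start cell:
WP4 (-2712.1, 1365.8): 3207.7 m
WP1 (-1692.4, -2050.2): 3076.2 m
WP2 (-1154.2, 179.3): 1466.6 m
WP3 (1016.6, 540.8): 752.4 m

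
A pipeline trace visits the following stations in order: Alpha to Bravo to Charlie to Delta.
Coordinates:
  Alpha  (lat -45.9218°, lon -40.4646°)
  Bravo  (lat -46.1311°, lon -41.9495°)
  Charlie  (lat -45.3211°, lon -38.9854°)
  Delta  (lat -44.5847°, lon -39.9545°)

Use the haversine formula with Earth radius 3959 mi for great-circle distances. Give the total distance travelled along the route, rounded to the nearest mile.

296 mi

Leg distances:
Alpha→Bravo: 72.7 mi  (cumulative 72.7 mi)
Bravo→Charlie: 153.5 mi  (cumulative 226.2 mi)
Charlie→Delta: 69.5 mi  (cumulative 295.8 mi)
Total route length ≈ 296 mi.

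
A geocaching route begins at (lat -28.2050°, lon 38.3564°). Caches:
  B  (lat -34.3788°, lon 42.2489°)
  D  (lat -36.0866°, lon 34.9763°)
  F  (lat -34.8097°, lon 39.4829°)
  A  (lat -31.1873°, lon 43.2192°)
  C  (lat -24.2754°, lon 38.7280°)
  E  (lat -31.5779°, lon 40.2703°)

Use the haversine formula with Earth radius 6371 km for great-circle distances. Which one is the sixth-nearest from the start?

Distance to each, sorted:
E: 418.0 km
C: 438.5 km
A: 574.9 km
F: 742.1 km
B: 779.6 km
D: 932.2 km
The sixth-nearest is D at 932.2 km.

D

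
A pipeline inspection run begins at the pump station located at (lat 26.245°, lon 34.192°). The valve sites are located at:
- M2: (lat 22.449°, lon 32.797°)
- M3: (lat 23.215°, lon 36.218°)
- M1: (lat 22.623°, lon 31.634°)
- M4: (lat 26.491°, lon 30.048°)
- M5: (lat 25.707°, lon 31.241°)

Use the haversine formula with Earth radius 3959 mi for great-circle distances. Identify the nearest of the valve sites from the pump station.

M5

Distances from the pump station ((lat 26.245°, lon 34.192°)):
M5: 187.0 mi
M3: 244.9 mi
M4: 257.1 mi
M2: 276.6 mi
M1: 297.5 mi
The nearest is M5 at 187.0 mi.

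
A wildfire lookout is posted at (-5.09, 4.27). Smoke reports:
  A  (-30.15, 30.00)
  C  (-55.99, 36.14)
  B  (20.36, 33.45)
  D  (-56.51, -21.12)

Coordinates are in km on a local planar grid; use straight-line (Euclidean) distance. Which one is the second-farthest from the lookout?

D

Distance to each, sorted:
C: 60.1 km
D: 57.3 km
B: 38.7 km
A: 35.9 km
The second-farthest is D at 57.3 km.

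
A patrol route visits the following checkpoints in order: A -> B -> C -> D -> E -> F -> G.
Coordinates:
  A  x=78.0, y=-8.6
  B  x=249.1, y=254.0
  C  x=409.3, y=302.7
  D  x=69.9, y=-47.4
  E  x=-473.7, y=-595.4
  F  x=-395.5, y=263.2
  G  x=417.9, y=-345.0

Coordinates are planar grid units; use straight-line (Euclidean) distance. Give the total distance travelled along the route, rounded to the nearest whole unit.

Leg distances:
A→B: 313.4  (cumulative 313.4)
B→C: 167.4  (cumulative 480.9)
C→D: 487.6  (cumulative 968.5)
D→E: 771.9  (cumulative 1740.4)
E→F: 862.2  (cumulative 2602.5)
F→G: 1015.6  (cumulative 3618.1)
Total route length ≈ 3618.

3618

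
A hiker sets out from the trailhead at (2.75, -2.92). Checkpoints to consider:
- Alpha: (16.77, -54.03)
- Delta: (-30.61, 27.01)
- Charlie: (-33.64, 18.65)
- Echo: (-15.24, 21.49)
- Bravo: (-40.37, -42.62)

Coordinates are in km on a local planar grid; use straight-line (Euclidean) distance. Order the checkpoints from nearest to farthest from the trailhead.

Echo, Charlie, Delta, Alpha, Bravo

Distance from the trailhead at (2.75, -2.92) to each:
Echo (-15.24, 21.49): 30.3 km
Charlie (-33.64, 18.65): 42.3 km
Delta (-30.61, 27.01): 44.8 km
Alpha (16.77, -54.03): 53.0 km
Bravo (-40.37, -42.62): 58.6 km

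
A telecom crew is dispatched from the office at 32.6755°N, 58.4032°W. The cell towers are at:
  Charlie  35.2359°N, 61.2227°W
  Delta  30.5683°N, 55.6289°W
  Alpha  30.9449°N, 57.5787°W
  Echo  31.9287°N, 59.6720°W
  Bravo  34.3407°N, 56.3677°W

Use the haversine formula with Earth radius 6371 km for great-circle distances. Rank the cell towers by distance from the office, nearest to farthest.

Distances from the office:
Echo 31.9287°N, 59.6720°W: 145.3 km
Alpha 30.9449°N, 57.5787°W: 207.6 km
Bravo 34.3407°N, 56.3677°W: 264.4 km
Delta 30.5683°N, 55.6289°W: 352.0 km
Charlie 35.2359°N, 61.2227°W: 385.6 km

Echo, Alpha, Bravo, Delta, Charlie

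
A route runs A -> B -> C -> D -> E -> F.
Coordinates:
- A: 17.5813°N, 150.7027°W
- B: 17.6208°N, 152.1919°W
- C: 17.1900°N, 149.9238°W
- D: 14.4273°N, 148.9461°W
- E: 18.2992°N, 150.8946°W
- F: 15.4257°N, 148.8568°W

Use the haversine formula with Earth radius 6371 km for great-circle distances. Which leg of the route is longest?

D–E

Leg distances:
A→B: 157.9 km
B→C: 245.4 km
C→D: 324.5 km
D→E: 478.1 km
E→F: 386.1 km
The longest leg is D–E at 478.1 km.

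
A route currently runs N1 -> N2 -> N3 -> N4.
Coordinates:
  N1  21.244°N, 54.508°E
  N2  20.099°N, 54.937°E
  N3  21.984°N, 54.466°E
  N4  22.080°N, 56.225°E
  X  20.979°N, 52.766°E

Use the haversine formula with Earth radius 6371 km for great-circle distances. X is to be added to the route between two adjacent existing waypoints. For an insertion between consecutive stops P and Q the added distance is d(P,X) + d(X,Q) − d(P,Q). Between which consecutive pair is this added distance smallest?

Added distance for inserting X between each consecutive pair:
N1–N2: 294.5 km
N2–N3: 239.5 km
N3–N4: 404.9 km
Smallest added distance is 239.5 km, inserting between N2 and N3.

between N2 and N3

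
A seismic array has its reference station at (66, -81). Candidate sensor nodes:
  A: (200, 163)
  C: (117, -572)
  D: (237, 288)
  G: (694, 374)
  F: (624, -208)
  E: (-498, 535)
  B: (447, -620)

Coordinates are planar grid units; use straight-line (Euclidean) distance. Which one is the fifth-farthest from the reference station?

C

Distances from the reference station ((66, -81)):
E: 835.2
G: 775.5
B: 660.1
F: 572.3
C: 493.6
D: 406.7
A: 278.4
The fifth-farthest is C at 493.6.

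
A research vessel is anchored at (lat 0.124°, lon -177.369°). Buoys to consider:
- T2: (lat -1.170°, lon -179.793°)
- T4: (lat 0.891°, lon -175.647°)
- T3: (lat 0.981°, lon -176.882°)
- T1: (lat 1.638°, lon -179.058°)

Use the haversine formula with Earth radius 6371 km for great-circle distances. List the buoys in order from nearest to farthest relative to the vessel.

T3, T4, T1, T2

Distance from the vessel at (lat 0.124°, lon -177.369°) to each:
T3 (lat 0.981°, lon -176.882°): 109.6 km
T4 (lat 0.891°, lon -175.647°): 209.6 km
T1 (lat 1.638°, lon -179.058°): 252.2 km
T2 (lat -1.170°, lon -179.793°): 305.5 km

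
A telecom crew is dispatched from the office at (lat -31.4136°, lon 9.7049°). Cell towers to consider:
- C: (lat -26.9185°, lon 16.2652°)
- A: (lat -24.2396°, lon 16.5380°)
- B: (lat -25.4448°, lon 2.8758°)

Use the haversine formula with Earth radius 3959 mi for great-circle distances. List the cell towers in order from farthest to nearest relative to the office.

Computing each great-circle distance from (lat -31.4136°, lon 9.7049°):
A (lat -24.2396°, lon 16.5380°): 647.8 mi
B (lat -25.4448°, lon 2.8758°): 584.8 mi
C (lat -26.9185°, lon 16.2652°): 502.9 mi

A, B, C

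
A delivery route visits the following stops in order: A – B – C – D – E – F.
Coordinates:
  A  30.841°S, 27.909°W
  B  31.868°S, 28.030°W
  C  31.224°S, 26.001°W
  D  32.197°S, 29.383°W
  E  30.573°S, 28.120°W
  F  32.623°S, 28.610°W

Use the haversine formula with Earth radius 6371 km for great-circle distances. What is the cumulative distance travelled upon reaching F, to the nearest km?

1107 km

Leg distances:
A→B: 114.8 km  (cumulative 114.8 km)
B→C: 205.2 km  (cumulative 319.9 km)
C→D: 337.7 km  (cumulative 657.6 km)
D→E: 216.8 km  (cumulative 874.4 km)
E→F: 232.6 km  (cumulative 1107.0 km)
Cumulative distance at F ≈ 1107 km.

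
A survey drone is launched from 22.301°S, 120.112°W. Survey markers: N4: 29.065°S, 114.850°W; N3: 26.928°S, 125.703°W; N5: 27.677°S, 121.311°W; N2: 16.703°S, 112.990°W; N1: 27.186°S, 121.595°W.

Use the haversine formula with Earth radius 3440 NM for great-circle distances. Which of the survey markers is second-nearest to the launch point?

Distance to each, sorted:
N1: 304.2 NM
N5: 329.3 NM
N3: 412.6 NM
N4: 495.8 NM
N2: 524.6 NM
The second-nearest is N5 at 329.3 NM.

N5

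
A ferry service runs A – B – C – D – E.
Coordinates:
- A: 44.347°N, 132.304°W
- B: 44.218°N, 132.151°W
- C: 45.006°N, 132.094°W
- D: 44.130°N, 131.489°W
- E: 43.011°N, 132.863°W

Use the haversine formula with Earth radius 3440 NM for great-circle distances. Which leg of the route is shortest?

Leg distances:
A→B: 10.2 NM
B→C: 47.4 NM
C→D: 58.6 NM
D→E: 89.9 NM
The shortest leg is A–B at 10.2 NM.

A–B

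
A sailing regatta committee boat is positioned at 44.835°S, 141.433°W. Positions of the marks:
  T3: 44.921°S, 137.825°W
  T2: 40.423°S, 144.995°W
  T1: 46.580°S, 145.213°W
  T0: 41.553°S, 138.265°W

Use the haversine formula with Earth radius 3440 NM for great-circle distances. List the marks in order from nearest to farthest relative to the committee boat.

Computing each great-circle distance from 44.835°S, 141.433°W:
T3 44.921°S, 137.825°W: 153.6 NM
T1 46.580°S, 145.213°W: 189.9 NM
T0 41.553°S, 138.265°W: 240.9 NM
T2 40.423°S, 144.995°W: 308.0 NM

T3, T1, T0, T2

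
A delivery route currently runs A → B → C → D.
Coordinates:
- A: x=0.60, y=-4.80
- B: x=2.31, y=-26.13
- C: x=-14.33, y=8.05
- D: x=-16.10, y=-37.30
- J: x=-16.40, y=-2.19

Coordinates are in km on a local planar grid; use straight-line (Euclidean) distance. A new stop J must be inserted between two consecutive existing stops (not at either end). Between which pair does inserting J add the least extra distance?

between C and D

Added distance for inserting J between each consecutive pair:
A–B: 26.2 km
B–C: 2.8 km
C–D: 0.2 km
Smallest added distance is 0.2 km, inserting between C and D.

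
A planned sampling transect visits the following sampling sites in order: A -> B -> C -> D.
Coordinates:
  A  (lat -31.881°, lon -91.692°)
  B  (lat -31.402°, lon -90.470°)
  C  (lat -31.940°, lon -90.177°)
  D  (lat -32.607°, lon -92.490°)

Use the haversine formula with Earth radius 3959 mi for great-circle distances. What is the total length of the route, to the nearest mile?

Leg distances:
A→B: 79.1 mi  (cumulative 79.1 mi)
B→C: 41.0 mi  (cumulative 120.1 mi)
C→D: 142.8 mi  (cumulative 262.9 mi)
Total route length ≈ 263 mi.

263 mi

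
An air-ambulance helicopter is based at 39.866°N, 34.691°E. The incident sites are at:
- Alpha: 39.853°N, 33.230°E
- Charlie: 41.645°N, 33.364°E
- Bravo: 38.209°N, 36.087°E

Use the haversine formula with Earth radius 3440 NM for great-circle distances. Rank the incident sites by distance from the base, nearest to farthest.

Computing each great-circle distance from 39.866°N, 34.691°E:
Alpha 39.853°N, 33.230°E: 67.3 NM
Bravo 38.209°N, 36.087°E: 118.9 NM
Charlie 41.645°N, 33.364°E: 122.7 NM

Alpha, Bravo, Charlie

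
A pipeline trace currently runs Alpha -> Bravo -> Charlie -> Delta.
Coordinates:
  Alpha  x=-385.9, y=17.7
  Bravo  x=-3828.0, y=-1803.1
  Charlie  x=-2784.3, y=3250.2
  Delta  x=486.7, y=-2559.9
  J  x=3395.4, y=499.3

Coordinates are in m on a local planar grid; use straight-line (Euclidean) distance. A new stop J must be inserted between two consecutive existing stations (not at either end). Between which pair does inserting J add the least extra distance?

between Charlie and Delta

Added distance for inserting J between each consecutive pair:
Alpha–Bravo: 7499.3 m
Bravo–Charlie: 9185.8 m
Charlie–Delta: 4318.0 m
Smallest added distance is 4318.0 m, inserting between Charlie and Delta.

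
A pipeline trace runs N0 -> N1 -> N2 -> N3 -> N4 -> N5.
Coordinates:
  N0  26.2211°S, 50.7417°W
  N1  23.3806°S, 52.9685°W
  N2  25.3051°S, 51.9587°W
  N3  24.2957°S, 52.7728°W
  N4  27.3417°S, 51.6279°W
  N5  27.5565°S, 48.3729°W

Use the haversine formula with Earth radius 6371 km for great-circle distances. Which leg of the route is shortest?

N2–N3

Leg distances:
N0→N1: 387.6 km
N1→N2: 237.2 km
N2→N3: 139.1 km
N3→N4: 357.6 km
N4→N5: 322.1 km
The shortest leg is N2–N3 at 139.1 km.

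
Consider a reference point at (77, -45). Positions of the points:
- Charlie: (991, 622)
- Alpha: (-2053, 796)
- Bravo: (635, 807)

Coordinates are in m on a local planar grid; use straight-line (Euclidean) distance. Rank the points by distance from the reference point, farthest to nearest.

Distances from the reference point:
Alpha (-2053, 796): 2290.0 m
Charlie (991, 622): 1131.5 m
Bravo (635, 807): 1018.5 m

Alpha, Charlie, Bravo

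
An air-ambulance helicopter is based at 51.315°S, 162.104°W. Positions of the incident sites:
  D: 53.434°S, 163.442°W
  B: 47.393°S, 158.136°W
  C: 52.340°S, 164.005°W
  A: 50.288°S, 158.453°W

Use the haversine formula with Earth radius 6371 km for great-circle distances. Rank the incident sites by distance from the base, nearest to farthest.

Computing each great-circle distance from 51.315°S, 162.104°W:
C 52.340°S, 164.005°W: 173.4 km
D 53.434°S, 163.442°W: 252.5 km
A 50.288°S, 158.453°W: 280.8 km
B 47.393°S, 158.136°W: 522.1 km

C, D, A, B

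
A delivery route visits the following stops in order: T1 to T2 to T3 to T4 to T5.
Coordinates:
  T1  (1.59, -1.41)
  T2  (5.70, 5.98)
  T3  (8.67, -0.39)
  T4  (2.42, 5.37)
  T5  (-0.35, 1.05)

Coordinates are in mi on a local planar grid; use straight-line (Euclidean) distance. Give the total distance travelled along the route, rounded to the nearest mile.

29 mi

Leg distances:
T1→T2: 8.5 mi  (cumulative 8.5 mi)
T2→T3: 7.0 mi  (cumulative 15.5 mi)
T3→T4: 8.5 mi  (cumulative 24.0 mi)
T4→T5: 5.1 mi  (cumulative 29.1 mi)
Total route length ≈ 29 mi.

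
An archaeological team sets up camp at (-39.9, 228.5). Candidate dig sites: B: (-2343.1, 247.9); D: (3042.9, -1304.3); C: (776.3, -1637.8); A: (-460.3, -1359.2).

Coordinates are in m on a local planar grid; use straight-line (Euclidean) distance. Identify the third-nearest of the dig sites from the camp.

B

Distance to each, sorted:
A: 1642.4 m
C: 2037.0 m
B: 2303.3 m
D: 3442.8 m
The third-nearest is B at 2303.3 m.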